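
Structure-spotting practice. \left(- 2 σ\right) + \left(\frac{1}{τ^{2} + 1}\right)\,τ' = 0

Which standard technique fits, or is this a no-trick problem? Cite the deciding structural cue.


Best approach: separation of variables — all dependence on the two variables factors apart, the defining separable shape. The cross-partial test also passes here (vacuously, each side single-variable); the potential-function route would work, separation is simply more immediate.


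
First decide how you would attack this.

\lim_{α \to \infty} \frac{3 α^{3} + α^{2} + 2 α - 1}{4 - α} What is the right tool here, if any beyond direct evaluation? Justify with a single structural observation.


Diagnosis: dominant-term comparison — divide through by the highest power of α; every lower-order term dies and the dominant terms decide the limit. As a single quotient, the ∞/∞ shape would yield to repeated differentiation as well — the growth comparison gets there in one look.


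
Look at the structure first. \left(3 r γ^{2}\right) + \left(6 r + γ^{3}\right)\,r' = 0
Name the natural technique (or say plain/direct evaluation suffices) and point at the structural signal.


Verdict: the exact-equation method — the cross partial derivatives of 3 r γ^{2} and 6 r + γ^{3} agree, so the left side is the total differential of one potential in γ and r.


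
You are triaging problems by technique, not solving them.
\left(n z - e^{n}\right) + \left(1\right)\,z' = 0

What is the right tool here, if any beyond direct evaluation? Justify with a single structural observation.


Method: a linear integrating factor — first power of z, nonzero forcing: the integrating-factor recipe applies verbatim with p = n.


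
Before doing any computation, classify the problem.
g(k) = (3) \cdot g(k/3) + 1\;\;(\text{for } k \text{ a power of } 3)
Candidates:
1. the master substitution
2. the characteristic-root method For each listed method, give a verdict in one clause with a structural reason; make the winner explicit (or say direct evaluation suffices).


Method: the master substitution — treat m = log base 3 of k as the new clock: one recursion step advances m by one while k scales by 3.
- the master substitution — a fit — the right tool for this form.
- the characteristic-root method — the recursion divides its index rather than shifting it — outside the constant-shift family the root method covers.


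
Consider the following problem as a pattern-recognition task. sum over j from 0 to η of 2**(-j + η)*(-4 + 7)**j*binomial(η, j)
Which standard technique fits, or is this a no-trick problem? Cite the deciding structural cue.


Technique: the binomial theorem — binomial(η, j) weighting matched powers of (-4 + 7) and 2 is the expanded form of ((-4 + 7) + 2)^η — fold it back up.


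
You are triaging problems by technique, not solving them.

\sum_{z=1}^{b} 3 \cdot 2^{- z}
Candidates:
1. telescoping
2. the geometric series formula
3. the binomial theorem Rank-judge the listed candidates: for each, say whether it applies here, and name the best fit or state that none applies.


Diagnosis: the geometric series formula — consecutive terms stand in a fixed index-free ratio — the geometric sum formula closes it.
- telescoping — the summand is not presented as a shifted difference — a telescoping rewrite may exist, but the displayed structure does not offer one.
- the geometric series formula: a fit — the right tool for this form.
- the binomial theorem: no binomial coefficients pair up with complementary powers here.


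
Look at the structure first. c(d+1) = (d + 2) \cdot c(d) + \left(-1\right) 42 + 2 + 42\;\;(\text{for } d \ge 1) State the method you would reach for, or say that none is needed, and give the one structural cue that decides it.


Method: a summation factor — because the multiplier d + 2 is index-dependent, divide through by its running product and sum the resulting differences.


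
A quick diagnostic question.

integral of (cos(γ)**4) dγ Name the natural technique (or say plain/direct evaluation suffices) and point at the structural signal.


Diagnosis: a trigonometric identity — cos(γ)**4 is the textbook power-reduction case — identities first, antiderivatives second.


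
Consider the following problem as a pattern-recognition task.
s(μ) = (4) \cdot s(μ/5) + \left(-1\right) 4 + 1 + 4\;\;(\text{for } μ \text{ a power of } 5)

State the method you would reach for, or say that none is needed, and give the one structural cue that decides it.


Method: the master substitution — the argument contracts 5-fold per step: reindex μ exponentially and solve the linear recurrence in the new index.


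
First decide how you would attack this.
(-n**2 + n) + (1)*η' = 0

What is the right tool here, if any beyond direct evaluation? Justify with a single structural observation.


Method: no special technique — the slope is a function of n alone, so integrate both sides directly.


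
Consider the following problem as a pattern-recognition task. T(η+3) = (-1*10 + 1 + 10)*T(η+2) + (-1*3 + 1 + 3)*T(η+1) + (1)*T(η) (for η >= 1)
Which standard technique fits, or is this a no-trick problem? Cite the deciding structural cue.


Method: the characteristic-root method — the recurrence is linear and homogeneous with constant coefficients, so the ansatz r^η turns it into a polynomial equation for r.


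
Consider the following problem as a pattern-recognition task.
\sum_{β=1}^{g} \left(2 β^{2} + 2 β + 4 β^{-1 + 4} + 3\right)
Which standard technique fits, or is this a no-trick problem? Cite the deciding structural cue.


Technique: no special technique — every summand is a constant multiple of a power of β — apply the standard power-sum identities one degree at a time.


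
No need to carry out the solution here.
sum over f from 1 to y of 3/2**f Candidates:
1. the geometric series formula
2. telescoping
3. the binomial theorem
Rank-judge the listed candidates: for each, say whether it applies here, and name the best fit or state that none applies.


Method: the geometric series formula — consecutive terms stand in a fixed index-free ratio — the geometric sum formula closes it.
- the geometric series formula: yes, a natural case for it.
- telescoping — neither a shifted-difference shape nor integer-spaced poles are present.
- the binomial theorem — no binomial coefficients pair up with complementary powers here.


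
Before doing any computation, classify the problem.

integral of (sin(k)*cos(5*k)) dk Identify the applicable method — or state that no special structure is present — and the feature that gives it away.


Technique: a trigonometric identity — two different frequencies multiply in sin(k)*cos(5*k); the product-to-sum formula separates them.


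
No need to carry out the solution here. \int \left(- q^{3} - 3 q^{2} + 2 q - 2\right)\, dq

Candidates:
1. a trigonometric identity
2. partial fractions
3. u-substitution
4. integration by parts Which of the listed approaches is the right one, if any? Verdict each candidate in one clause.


Diagnosis: no special technique — every term is a constant multiple of a power of q; term-wise power-rule integration needs no preliminary transformation.
- a trigonometric identity: no sine or cosine appears, so there is nothing for a trigonometric identity to act on.
- partial fractions — there is no rational-function structure to decompose.
- u-substitution: any workable substitution here is cosmetic — the integrand is already in directly integrable form.
- integration by parts: parts would only shuffle a directly integrable integrand.


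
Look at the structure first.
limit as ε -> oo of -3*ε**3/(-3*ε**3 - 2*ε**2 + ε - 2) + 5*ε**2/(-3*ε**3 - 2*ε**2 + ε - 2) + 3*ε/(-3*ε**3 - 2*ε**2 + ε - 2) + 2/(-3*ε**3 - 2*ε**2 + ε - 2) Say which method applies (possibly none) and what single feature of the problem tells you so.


Technique: dominant-term comparison — as ε grows, only the highest-degree terms matter — compare leading terms and read the limit off. Viewed as a single quotient this is an ∞/∞ form — an at-infinity application of l'Hôpital's rule would also resolve it; comparing leading growth reads the answer without differentiating.


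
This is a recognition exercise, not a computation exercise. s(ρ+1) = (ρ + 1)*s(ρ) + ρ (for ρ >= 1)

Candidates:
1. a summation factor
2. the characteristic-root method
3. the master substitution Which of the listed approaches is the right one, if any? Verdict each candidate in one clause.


Technique: a summation factor — with the index-dependent coefficient ρ + 1, dividing by the cumulative product turns the left side into a pure difference.
- a summation factor — yes — fits the structure here.
- the characteristic-root method: the coefficients vary with the index, breaking the constant-coefficient structure the method needs.
- the master substitution — this is shift-type recursion, outside the divide-and-conquer template.


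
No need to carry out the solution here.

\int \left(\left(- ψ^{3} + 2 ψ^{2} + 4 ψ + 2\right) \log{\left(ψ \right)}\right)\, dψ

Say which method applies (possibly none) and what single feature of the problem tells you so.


Method: integration by parts — the logarithm \log{\left(ψ \right)} wants to be differentiated, not integrated; parts makes that legal.


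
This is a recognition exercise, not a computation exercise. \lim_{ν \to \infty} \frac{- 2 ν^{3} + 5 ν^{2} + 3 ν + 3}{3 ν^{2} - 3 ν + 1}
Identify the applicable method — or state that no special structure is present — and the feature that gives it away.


Technique: dominant-term comparison — divide by the highest power of ν present: lower-order terms vanish and the dominant ratio remains. l'Hôpital's at-infinity variant applies to the expression viewed as a single quotient; the leading-term comparison is the direct route.


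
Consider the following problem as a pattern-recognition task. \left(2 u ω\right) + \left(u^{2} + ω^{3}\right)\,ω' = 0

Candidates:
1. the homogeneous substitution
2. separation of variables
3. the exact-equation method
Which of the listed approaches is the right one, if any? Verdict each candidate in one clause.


Verdict: the exact-equation method — take the mixed partials of 2 u ω and u^{2} + ω^{3}: they are equal, which certifies an exact differential.
- the homogeneous substitution — the slope is not a function of the ratio of the variables alone.
- separation of variables — the two dependences are entangled, not a clean product of one-variable pieces.
- the exact-equation method — yes, a natural case for it.


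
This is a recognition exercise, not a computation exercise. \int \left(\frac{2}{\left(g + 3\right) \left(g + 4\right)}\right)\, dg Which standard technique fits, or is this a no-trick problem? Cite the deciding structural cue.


Verdict: partial fractions — a proper rational integrand whose denominator splits into simpler factors — decompose into partial fractions first.


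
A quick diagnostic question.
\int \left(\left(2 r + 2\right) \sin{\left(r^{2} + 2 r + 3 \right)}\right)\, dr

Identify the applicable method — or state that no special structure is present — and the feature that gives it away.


Verdict: u-substitution — everything non-trivial happens through the inner expression r^{2} + 2 r + 3, and its derivative accounts for the remaining factor up to a constant, so set u = r^{2} + 2 r + 3.


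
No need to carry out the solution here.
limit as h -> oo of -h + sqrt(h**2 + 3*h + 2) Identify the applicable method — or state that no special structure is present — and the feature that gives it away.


Diagnosis: conjugate multiplication — the ∞ − ∞ radical form is the exact trigger for the conjugate maneuver.


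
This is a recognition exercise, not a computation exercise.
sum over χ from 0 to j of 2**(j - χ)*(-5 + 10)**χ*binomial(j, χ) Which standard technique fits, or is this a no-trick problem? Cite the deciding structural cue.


Best approach: the binomial theorem — binomial(j, χ) weighting matched powers of (-5 + 10) and 2 is the expanded form of ((-5 + 10) + 2)^j — fold it back up.


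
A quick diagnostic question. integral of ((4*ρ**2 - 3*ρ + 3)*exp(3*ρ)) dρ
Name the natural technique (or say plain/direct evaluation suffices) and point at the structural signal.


Technique: integration by parts — 4*ρ**2 - 3*ρ + 3 dies after finitely many derivatives while exp(3*ρ) cycles under integration — the tabular/parts setup.


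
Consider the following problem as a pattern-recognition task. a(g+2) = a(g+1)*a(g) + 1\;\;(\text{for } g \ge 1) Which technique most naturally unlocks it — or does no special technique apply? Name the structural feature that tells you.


Technique: no special technique — once the recursion is nonlinear, characteristic roots, master substitutions, and summation factors are all off the table.


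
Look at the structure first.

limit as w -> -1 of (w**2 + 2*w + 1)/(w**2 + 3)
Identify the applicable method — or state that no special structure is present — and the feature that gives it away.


Best approach: no special technique — the expression is continuous at the evaluation point — substitute directly; no indeterminate form appears.


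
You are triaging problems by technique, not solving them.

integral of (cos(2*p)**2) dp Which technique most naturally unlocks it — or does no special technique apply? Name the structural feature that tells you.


Best approach: a trigonometric identity — cos(2*p)**2 is the textbook power-reduction case — identities first, antiderivatives second.


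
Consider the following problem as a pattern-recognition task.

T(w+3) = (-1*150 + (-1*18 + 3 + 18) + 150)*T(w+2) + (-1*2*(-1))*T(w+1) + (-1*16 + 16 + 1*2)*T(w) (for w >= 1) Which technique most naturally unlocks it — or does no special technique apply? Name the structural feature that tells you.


Method: the characteristic-root method — the recurrence treats every index alike (constant coefficients, no forcing) — precisely the regime where r^w trials close it.


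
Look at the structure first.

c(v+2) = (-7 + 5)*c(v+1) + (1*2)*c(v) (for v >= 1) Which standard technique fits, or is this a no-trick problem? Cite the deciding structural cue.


Verdict: the characteristic-root method — the recurrence treats every index alike (constant coefficients, no forcing) — precisely the regime where r^v trials close it.


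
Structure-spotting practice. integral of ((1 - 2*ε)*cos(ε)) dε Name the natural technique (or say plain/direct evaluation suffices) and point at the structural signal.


Technique: integration by parts — a polynomial factor 1 - 2*ε multiplies cos(ε); differentiating 1 - 2*ε lowers its degree while cos(ε) integrates cleanly, so parts wins.


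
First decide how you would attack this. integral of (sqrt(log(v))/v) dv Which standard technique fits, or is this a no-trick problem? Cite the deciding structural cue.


Diagnosis: u-substitution — collected, the integrand has one factor that is, up to a constant, the derivative of an inner expression the rest depends on — substitute for that inner expression.


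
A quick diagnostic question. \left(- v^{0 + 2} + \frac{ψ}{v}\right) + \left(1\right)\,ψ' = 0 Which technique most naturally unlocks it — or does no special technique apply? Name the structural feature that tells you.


Diagnosis: a linear integrating factor — the unknown enters only to the first power against a nonzero forcing term — the integrating-factor template applies directly.


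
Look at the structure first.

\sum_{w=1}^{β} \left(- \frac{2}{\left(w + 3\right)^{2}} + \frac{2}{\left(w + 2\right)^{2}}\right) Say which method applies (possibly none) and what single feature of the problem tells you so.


Best approach: telescoping — the summand is built as \frac{2}{\left(w + 2\right)^{2}} minus its own successor — adjacent terms annihilate down the line.


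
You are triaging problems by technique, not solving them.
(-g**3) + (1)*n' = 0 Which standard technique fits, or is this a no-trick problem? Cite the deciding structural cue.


Diagnosis: no special technique — with n absent the equation is not coupled at all: direct integration in g.


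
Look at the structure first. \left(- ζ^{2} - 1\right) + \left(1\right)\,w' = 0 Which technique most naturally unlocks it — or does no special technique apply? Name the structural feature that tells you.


Best approach: no special technique — with w absent the equation is not coupled at all: direct integration in ζ.


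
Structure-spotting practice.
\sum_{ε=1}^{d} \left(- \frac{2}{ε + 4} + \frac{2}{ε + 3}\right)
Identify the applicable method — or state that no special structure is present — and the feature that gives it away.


Technique: telescoping — the summand is \frac{2}{ε + 3} minus the same expression shifted by one, so consecutive terms cancel in pairs.


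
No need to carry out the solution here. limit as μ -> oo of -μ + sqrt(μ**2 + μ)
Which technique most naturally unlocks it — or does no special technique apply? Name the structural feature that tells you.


Best approach: conjugate multiplication — the ∞ − ∞ radical form is the exact trigger for the conjugate maneuver.


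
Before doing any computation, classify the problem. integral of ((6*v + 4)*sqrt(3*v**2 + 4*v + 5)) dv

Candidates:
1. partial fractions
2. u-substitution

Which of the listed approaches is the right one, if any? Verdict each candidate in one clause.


Diagnosis: u-substitution — 6*v + 4 matches the derivative of 3*v**2 + 4*v + 5 up to a constant; with u = 3*v**2 + 4*v + 5 the whole integrand folds into a function of u alone.
- partial fractions: the expression is not a ratio of polynomials that decomposes further.
- u-substitution — yes — fits the structure here.


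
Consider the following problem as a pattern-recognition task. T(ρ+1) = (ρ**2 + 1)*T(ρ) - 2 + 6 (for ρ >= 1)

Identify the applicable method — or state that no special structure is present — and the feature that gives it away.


Diagnosis: a summation factor — first-order linear but the coefficient ρ**2 + 1 moves with the index — divide by the cumulative product and telescope.


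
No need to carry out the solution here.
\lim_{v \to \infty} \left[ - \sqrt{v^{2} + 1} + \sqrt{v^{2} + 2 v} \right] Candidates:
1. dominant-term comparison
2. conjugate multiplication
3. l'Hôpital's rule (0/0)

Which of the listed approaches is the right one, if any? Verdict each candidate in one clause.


Technique: conjugate multiplication — infinity minus infinity with a radical in play — multiply by the conjugate so the divergences of \sqrt{v^{2} + 2 v} and \sqrt{v^{2} + 1} annihilate.
- dominant-term comparison: no ranking of term growth rates resolves the limit here.
- conjugate multiplication: applies; the problem has the shape this method handles.
- l'Hôpital's rule (0/0) — the expression is a difference driving to ∞ − ∞, not a 0/0 quotient — there is no ratio for the rule to differentiate.


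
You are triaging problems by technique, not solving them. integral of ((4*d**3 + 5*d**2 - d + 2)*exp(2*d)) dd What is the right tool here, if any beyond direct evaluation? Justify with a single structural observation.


Technique: integration by parts — differentiate 4*d**3 + 5*d**2 - d + 2, integrate exp(2*d): each pass lowers the polynomial degree, so parts terminates.


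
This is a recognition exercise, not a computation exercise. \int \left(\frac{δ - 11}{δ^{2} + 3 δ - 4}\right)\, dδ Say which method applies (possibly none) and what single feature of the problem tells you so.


Method: partial fractions — a proper rational integrand whose denominator splits into simpler factors — decompose into partial fractions first.


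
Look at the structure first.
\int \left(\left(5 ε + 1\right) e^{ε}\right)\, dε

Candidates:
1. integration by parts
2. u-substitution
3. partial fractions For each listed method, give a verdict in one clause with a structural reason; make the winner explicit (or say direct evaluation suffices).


Method: integration by parts — a polynomial factor 5 ε + 1 multiplies e^{ε}; differentiating 5 ε + 1 lowers its degree while e^{ε} integrates cleanly, so parts wins.
- integration by parts: applicable, and directly so.
- u-substitution: no subexpression of the integrand pairs with its own derivative as a factor — individual terms may offer their own substitutions, but any change of variable covering the whole integral would have to be constructed from outside the expression.
- partial fractions: there is no rational-function structure to decompose.


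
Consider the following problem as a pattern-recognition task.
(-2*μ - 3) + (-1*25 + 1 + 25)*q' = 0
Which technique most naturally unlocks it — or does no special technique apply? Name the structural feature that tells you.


Method: no special technique — solved for the derivative, q never appears on the right — this is a direct integration in μ, not a differential-equations problem at heart.


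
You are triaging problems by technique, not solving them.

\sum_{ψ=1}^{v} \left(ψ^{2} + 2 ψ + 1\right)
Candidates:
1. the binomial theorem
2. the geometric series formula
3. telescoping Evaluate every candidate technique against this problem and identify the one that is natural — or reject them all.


Technique: no special technique — nothing telescopes and nothing is geometric; polynomial terms in ψ sum term by term.
- the binomial theorem: no binomial coefficients pair up with complementary powers here.
- the geometric series formula — the ratio of consecutive terms depends on the index.
- telescoping — writing out consecutive terms as given produces no pairwise cancellation.


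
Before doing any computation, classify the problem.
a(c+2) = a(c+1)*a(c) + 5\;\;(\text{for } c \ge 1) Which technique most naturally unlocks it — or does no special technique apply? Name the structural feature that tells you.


Diagnosis: no special technique — the recurrence is nonlinear in the sequence terms; no linear-recurrence method fits it as written — one iterates or studies it directly.


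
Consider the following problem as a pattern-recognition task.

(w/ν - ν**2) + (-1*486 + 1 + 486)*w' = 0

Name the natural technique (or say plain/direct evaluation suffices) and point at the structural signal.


Technique: a linear integrating factor — the unknown enters only to the first power against a nonzero forcing term — the integrating-factor template applies directly.


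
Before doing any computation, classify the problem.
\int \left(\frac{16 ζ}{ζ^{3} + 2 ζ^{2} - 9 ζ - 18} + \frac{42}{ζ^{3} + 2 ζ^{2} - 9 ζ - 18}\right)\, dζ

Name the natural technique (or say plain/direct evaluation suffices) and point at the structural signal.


Verdict: partial fractions — break ζ^{3} + 2 ζ^{2} - 9 ζ - 18 into its roots and the integral splits into logarithm-sized bites.


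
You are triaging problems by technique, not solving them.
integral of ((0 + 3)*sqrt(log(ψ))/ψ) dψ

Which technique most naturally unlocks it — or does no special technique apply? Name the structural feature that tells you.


Best approach: u-substitution — collected, the integrand has one factor that is, up to a constant, the derivative of an inner expression the rest depends on — substitute for that inner expression.


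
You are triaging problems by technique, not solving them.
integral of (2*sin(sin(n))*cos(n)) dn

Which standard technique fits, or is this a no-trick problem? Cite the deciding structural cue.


Method: u-substitution — structure check: outer function, inner expression sin(n), inner derivative as a factor — the classic u = sin(n) pattern.


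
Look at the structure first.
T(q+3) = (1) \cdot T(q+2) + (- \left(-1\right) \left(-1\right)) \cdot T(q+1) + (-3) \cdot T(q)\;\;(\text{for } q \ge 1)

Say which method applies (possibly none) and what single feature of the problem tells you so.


Verdict: the characteristic-root method — because shifting q leaves the equation's coefficients unchanged, exponential trials reduce it to algebra.


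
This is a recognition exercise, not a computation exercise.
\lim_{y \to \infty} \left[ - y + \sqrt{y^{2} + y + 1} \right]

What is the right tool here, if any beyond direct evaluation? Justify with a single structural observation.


Diagnosis: conjugate multiplication — turning the difference into a conjugate-rationalized ratio makes the limit readable.


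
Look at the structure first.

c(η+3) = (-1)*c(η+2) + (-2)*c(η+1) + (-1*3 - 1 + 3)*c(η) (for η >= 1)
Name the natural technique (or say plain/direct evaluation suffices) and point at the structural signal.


Diagnosis: the characteristic-root method — the recurrence is linear and homogeneous with constant coefficients, so the ansatz r^η turns it into a polynomial equation for r.


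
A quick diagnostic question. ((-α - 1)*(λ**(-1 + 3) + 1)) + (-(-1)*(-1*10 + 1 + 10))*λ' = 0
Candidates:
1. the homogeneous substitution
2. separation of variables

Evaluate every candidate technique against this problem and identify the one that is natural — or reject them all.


Method: separation of variables — separating collects all λ-dependence with the derivative and leaves all α-dependence opposite: variables separate.
- the homogeneous substitution: rescaling both variables together changes the slope, so no ratio substitution collapses it.
- separation of variables: yes, a natural case for it.


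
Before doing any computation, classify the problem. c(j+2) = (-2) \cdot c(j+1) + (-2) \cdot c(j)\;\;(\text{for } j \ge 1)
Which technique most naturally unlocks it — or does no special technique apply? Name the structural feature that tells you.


Verdict: the characteristic-root method — shift-invariance with fixed coefficients calls for exponential trials; the characteristic polynomial finds every r^j.


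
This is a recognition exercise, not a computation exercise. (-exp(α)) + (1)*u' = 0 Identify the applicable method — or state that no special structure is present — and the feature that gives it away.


Method: no special technique — the slope is a function of α alone, so integrate both sides directly.


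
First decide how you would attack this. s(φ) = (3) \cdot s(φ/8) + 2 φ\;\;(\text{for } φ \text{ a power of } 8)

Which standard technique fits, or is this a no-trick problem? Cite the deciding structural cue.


Technique: the master substitution — the argument shrinks by the factor 8, so measure the index on a logarithmic scale and the recursion becomes a shift.


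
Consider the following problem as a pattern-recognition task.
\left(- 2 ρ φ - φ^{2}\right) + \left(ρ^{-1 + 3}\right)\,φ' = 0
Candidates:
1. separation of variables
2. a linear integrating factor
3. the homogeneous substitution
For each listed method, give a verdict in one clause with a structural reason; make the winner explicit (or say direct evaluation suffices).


Technique: the homogeneous substitution — the slope is degree-zero homogeneous: the ratio substitution v = φ/ρ collapses it. Rearranged, this also fits the Bernoulli template directly; the homogeneous substitution reads the structure without the rearrangement.
- separation of variables: no algebra isolates the independent variable on one side and the unknown on the other.
- a linear integrating factor: the unknown enters nonlinearly (through a power, a denominator, or a transcendental function), which the linear integrating-factor recipe cannot absorb as-is — any repair would come from a preliminary substitution, not the factor.
- the homogeneous substitution: yes — fits the structure here.


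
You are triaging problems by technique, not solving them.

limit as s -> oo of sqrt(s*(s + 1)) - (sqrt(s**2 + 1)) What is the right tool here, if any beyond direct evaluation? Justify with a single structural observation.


Diagnosis: conjugate multiplication — sqrt(s*(s + 1)) and sqrt(s**2 + 1) both blow up, but their difference is tame once the conjugate rationalizes it.


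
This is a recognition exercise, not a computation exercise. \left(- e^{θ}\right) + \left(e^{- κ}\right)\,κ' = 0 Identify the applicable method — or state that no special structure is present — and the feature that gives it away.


Technique: separation of variables — solved for the derivative, the right side splits multiplicatively into a function of each variable alone — divide and integrate each side. One could also solve this as an exact equation; with each coefficient in its own variable, separating is the same work with fewer steps.


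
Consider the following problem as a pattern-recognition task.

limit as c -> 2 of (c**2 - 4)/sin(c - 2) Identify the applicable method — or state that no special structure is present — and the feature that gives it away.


Best approach: l'Hôpital's rule (0/0) — numerator and denominator both vanish at 2 — a genuine 0/0 form, which is exactly when l'Hôpital applies. One could equally expand both pieces locally and compare leading terms; the rule does that in one stroke.


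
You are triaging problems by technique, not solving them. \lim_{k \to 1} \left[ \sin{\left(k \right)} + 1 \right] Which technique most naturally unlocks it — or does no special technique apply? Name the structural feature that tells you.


Technique: no special technique — the expression is continuous at the evaluation point — substitute directly; no indeterminate form appears.


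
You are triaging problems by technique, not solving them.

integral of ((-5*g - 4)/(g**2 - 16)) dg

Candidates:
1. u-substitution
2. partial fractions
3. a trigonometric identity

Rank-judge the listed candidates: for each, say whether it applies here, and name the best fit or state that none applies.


Method: partial fractions — the bottom factors while the top stays lower-degree — split into simple fractions and integrate piece by piece.
- u-substitution: no subexpression of the integrand pairs with its own derivative as a factor — individual terms may offer their own substitutions, but any change of variable covering the whole integral would have to be constructed from outside the expression.
- partial fractions — a fit — the right tool for this form.
- a trigonometric identity: there is no trigonometric structure at all — the integrand carries no sine or cosine to rewrite.


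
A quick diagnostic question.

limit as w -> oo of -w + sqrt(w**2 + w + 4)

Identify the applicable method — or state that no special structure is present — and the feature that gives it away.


Method: conjugate multiplication — the ∞ − ∞ radical form is the exact trigger for the conjugate maneuver.


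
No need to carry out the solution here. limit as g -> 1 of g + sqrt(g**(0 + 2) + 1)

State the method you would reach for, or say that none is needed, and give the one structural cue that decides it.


Verdict: no special technique — nothing blocks direct substitution at 1: plug in and finish.


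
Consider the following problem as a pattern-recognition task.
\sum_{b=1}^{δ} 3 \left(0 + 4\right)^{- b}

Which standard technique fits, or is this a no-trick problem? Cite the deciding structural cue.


Diagnosis: the geometric series formula — consecutive terms stand in a fixed index-free ratio — the geometric sum formula closes it.


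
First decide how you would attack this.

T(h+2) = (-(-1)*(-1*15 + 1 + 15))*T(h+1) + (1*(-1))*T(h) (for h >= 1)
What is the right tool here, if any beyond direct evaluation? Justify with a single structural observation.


Verdict: the characteristic-root method — shift-invariance with fixed coefficients calls for exponential trials; the characteristic polynomial finds every r^h.


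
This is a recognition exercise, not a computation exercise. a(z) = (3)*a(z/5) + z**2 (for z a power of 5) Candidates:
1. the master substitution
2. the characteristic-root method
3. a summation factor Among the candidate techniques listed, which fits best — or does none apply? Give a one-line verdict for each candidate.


Verdict: the master substitution — index division is the fingerprint: z/5 in the recursive call means substitute z = 5^m.
- the master substitution: yes — fits the structure here.
- the characteristic-root method — a divided-index call is not the fixed-shift linear shape that characteristic roots solve.
- a summation factor: a divided-index call is outside the fixed-shift first-order family a summation factor normalizes.


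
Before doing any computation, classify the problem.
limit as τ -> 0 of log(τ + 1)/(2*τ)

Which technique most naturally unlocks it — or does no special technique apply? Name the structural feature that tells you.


Verdict: l'Hôpital's rule (0/0) — both numerator and denominator vanish at 0: the genuine 0/0 indeterminate that l'Hôpital exists for. Expanding numerator and denominator to first order gives the same value — the rule automates exactly that.


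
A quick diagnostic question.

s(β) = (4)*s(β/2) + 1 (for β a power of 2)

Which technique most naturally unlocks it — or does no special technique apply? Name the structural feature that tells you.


Verdict: the master substitution — index division is the fingerprint: β/2 in the recursive call means substitute β = 2^m.


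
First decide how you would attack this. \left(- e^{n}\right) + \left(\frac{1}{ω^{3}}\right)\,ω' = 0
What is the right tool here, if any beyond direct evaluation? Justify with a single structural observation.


Method: separation of variables — a product of single-variable factors, e^{n} and ω^{3} — the textbook separable form. One could also solve this as an exact equation; with each coefficient in its own variable, separating is the same work with fewer steps.


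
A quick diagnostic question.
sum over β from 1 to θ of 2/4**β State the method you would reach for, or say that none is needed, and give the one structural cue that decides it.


Verdict: the geometric series formula — consecutive terms stand in a fixed index-free ratio — the geometric sum formula closes it.


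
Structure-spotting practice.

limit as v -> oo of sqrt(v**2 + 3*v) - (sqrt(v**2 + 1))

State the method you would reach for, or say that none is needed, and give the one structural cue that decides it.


Technique: conjugate multiplication — turning the difference into a conjugate-rationalized ratio makes the limit readable.


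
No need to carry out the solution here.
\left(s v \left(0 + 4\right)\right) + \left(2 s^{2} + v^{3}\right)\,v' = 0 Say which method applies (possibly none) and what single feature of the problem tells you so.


Diagnosis: the exact-equation method — equality of cross partials is the green light — assemble the potential function term by term.


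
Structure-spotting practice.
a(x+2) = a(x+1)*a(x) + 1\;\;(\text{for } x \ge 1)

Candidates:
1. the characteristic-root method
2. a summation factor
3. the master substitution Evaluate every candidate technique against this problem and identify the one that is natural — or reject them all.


Method: no special technique — the unknown enters the rule nonlinearly, not as a weighted sum — no linear method is even well-posed.
- the characteristic-root method: nonlinearity rules out exponential-mode superposition from the start.
- a summation factor: no summation factor applies — the rule is not linear in the sequence values.
- the master substitution — the recursion shifts the index rather than dividing it.


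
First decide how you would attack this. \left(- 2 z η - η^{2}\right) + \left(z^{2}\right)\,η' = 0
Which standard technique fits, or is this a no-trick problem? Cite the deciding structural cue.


Diagnosis: the homogeneous substitution — the slope is degree-zero homogeneous: the ratio substitution v = η/z collapses it. This doubles as a Bernoulli equation in the unknown as written; the homogeneous route needs no setup at all.


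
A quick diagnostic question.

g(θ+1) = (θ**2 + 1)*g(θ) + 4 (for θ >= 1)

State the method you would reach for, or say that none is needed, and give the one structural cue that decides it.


Method: a summation factor — one step of memory with a weight θ**2 + 1 that changes as the index grows — the summation-factor construction is built for this.


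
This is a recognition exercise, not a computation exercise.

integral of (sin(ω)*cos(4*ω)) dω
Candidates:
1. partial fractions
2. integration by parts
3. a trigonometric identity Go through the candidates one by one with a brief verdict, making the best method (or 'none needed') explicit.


Diagnosis: a trigonometric identity — sin(ω)*cos(4*ω) is a beat pattern — rewrite the product as a sum of single-frequency waves before integrating.
- partial fractions: the expression is not a ratio of polynomials that decomposes further.
- integration by parts: not the natural route: no polynomial-kernel product appears — a recursive parts reduction of the trigonometric product exists, but the identity rewrite is direct.
- a trigonometric identity: applicable, and directly so.


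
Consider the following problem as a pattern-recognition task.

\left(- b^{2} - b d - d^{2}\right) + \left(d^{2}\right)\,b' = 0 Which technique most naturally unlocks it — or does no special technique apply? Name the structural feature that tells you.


Method: the homogeneous substitution — solved for the derivative, the right side is unchanged under scaling d and b together — it depends only on the ratio b/d, so substitute a single ratio variable.


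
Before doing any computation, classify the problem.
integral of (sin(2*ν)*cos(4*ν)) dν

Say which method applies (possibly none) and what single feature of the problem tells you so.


Verdict: a trigonometric identity — apply product-to-sum to sin(2*ν)*cos(4*ν): two clean single-angle terms replace one awkward product.


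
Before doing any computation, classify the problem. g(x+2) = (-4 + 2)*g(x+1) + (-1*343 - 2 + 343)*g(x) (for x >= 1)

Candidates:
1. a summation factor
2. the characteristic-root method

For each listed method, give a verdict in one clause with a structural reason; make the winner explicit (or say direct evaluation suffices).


Method: the characteristic-root method — every coefficient is a fixed number and the forcing is zero — substitute r^x and read off the root equation.
- a summation factor — the recurrence reaches back more than one step, outside the first-order family a summation factor normalizes.
- the characteristic-root method — a fit — the right tool for this form.


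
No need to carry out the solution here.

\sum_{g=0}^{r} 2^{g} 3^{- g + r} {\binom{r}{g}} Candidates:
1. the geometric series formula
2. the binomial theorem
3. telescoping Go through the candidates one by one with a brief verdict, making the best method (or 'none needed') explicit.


Diagnosis: the binomial theorem — the summand is term g of a binomial expansion in 2 and 3; the whole sum is a single power.
- the geometric series formula: there is no constant term-to-term ratio.
- the binomial theorem: applicable, and directly so.
- telescoping: in the displayed form, no term reappears at a neighboring index to cancel against.


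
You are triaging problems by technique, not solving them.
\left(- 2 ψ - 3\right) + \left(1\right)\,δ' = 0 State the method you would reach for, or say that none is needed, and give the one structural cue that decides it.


Best approach: no special technique — solved for the derivative, δ never appears on the right — this is a direct integration in ψ, not a differential-equations problem at heart.
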